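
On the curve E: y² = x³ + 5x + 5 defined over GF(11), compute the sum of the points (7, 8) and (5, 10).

(7, 8) + (5, 10). λ = (10 - 8)/(5 - 7) ≡ 2/9 mod 11. 9⁻¹ ≡ 5 (mod 11), so λ ≡ 10.
  x = λ² - 7 - 5 = 100 - 12 ≡ 0; y = λ·(7 - 0) - 8 ≡ 7. → (0, 7)

(0, 7)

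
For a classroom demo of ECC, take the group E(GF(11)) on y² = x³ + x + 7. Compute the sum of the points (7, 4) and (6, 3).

(10, 4)

(7, 4) + (6, 3). λ = (3 - 4)/(6 - 7) ≡ 10/10 mod 11. 10⁻¹ ≡ 10 (mod 11), so λ ≡ 1.
  x = λ² - 7 - 6 = 1 - 13 ≡ 10; y = λ·(7 - 10) - 4 ≡ 4. → (10, 4)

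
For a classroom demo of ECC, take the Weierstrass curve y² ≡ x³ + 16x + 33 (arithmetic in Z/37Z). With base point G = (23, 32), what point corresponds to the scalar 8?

Double-and-add on 8 = (1000)₂. Start with G = (23, 32) for the leading 1-bit.
double: tangent at (23, 32): λ = (3·23² + 16)/(2·32) ≡ 12/27. 27⁻¹ ≡ 11 (mod 37), so λ ≡ 12·11 ≡ 21.
  x = λ² - 23 - 23 = 441 - 46 ≡ 25; y = λ·(23 - 25) - 32 ≡ 0. → (25, 0)
double: (25, 0) + (25, 0): same x and y₁ ≡ -y₂, so the sum is the point at infinity.
double: the point at infinity + the point at infinity = the point at infinity (identity).

O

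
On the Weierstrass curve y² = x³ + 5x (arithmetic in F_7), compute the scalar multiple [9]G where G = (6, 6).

(6, 6)

Double-and-add on 9 = (1001)₂. Start with G = (6, 6) for the leading 1-bit.
double: tangent at (6, 6): λ = (3·6² + 5)/(2·6) ≡ 1/5. 5⁻¹ ≡ 3 (mod 7) since 5·3 = 15 ≡ 1, so λ ≡ 1·3 ≡ 3.
  x = λ² - 6 - 6 = 9 - 12 ≡ 4; y = λ·(6 - 4) - 6 ≡ 0. → (4, 0)
double: (4, 0) + (4, 0): same x and y₁ ≡ -y₂, so the sum is O.
double: O + O = O (identity).
add G: O + (6, 6) = (6, 6) (identity).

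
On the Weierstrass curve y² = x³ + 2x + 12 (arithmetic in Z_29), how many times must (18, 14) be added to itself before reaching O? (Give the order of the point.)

2P: tangent at (18, 14): λ = (3·18² + 2)/(2·14) ≡ 17/28. 28⁻¹ ≡ 28 (mod 29), so λ ≡ 17·28 ≡ 12.
  x = λ² - 18 - 18 = 144 - 36 ≡ 21; y = λ·(18 - 21) - 14 ≡ 8. → (21, 8)
3P: (21, 8) + (18, 14). λ = (14 - 8)/(18 - 21) ≡ 6/26 mod 29. 26⁻¹ ≡ 19 (mod 29) since 26·19 = 494 ≡ 1, so λ ≡ 27.
  x = λ² - 21 - 18 = 729 - 39 ≡ 23; y = λ·(21 - 23) - 8 ≡ 25. → (23, 25)
4P: (23, 25) + (18, 14). λ = (14 - 25)/(18 - 23) ≡ 18/24 mod 29. 24⁻¹ ≡ 23 (mod 29) since 24·23 = 552 ≡ 1, so λ ≡ 8.
  x = λ² - 23 - 18 = 64 - 41 ≡ 23; y = λ·(23 - 23) - 25 ≡ 4. → (23, 4)
5P: (23, 4) + (18, 14). λ = (14 - 4)/(18 - 23) ≡ 10/24 mod 29. 24⁻¹ ≡ 23 (mod 29) since 24·23 = 552 ≡ 1, so λ ≡ 27.
  x = λ² - 23 - 18 = 729 - 41 ≡ 21; y = λ·(23 - 21) - 4 ≡ 21. → (21, 21)
6P: (21, 21) + (18, 14). λ = (14 - 21)/(18 - 21) ≡ 22/26 mod 29. 26⁻¹ ≡ 19 (mod 29) since 26·19 = 494 ≡ 1, so λ ≡ 12.
  x = λ² - 21 - 18 = 144 - 39 ≡ 18; y = λ·(21 - 18) - 21 ≡ 15. → (18, 15)
7P: (18, 15) + (18, 14): same x and y₁ ≡ -y₂, so the sum is O.
7P = O, so the order is 7.

7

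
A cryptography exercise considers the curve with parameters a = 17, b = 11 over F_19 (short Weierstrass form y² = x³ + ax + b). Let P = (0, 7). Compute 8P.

Repeated addition: build up to 8P.
2P: tangent at (0, 7): λ = (3·0² + 17)/(2·7) ≡ 17/14. 14⁻¹ ≡ 15 (mod 19) since 14·15 = 210 ≡ 1, so λ ≡ 17·15 ≡ 8.
  x = λ² - 0 - 0 = 64 - 0 ≡ 7; y = λ·(0 - 7) - 7 ≡ 13. → (7, 13)
3P: (7, 13) + (0, 7). λ = (7 - 13)/(0 - 7) ≡ 13/12 mod 19. 12⁻¹ ≡ 8 (mod 19), so λ ≡ 9.
  x = λ² - 7 - 0 = 81 - 7 ≡ 17; y = λ·(7 - 17) - 13 ≡ 11. → (17, 11)
4P: (17, 11) + (0, 7). λ = (7 - 11)/(0 - 17) ≡ 15/2 mod 19. 2⁻¹ ≡ 10 (mod 19) since 2·10 = 20 ≡ 1, so λ ≡ 17.
  x = λ² - 17 - 0 = 289 - 17 ≡ 6; y = λ·(17 - 6) - 11 ≡ 5. → (6, 5)
5P: (6, 5) + (0, 7). λ = (7 - 5)/(0 - 6) ≡ 2/13 mod 19. 13⁻¹ ≡ 3 (mod 19) since 13·3 = 39 ≡ 1, so λ ≡ 6.
  x = λ² - 6 - 0 = 36 - 6 ≡ 11; y = λ·(6 - 11) - 5 ≡ 3. → (11, 3)
6P: (11, 3) + (0, 7). λ = (7 - 3)/(0 - 11) ≡ 4/8 mod 19. 8⁻¹ ≡ 12 (mod 19), so λ ≡ 10.
  x = λ² - 11 - 0 = 100 - 11 ≡ 13; y = λ·(11 - 13) - 3 ≡ 15. → (13, 15)
7P: (13, 15) + (0, 7). λ = (7 - 15)/(0 - 13) ≡ 11/6 mod 19. 6⁻¹ ≡ 16 (mod 19), so λ ≡ 5.
  x = λ² - 13 - 0 = 25 - 13 ≡ 12; y = λ·(13 - 12) - 15 ≡ 9. → (12, 9)
8P: (12, 9) + (0, 7). λ = (7 - 9)/(0 - 12) ≡ 17/7 mod 19. 7⁻¹ ≡ 11 (mod 19), so λ ≡ 16.
  x = λ² - 12 - 0 = 256 - 12 ≡ 16; y = λ·(12 - 16) - 9 ≡ 3. → (16, 3)

(16, 3)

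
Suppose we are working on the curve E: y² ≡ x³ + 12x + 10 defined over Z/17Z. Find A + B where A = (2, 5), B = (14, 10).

(2, 12)

(2, 5) + (14, 10). λ = (10 - 5)/(14 - 2) ≡ 5/12 mod 17. 12⁻¹ ≡ 10 (mod 17), so λ ≡ 16.
  x = λ² - 2 - 14 = 256 - 16 ≡ 2; y = λ·(2 - 2) - 5 ≡ 12. → (2, 12)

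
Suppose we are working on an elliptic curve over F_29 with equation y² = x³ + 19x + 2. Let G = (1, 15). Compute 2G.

(18, 17)

tangent at (1, 15): λ = (3·1² + 19)/(2·15) ≡ 22/1. 1⁻¹ ≡ 1 (mod 29) since 1·1 = 1 ≡ 1, so λ ≡ 22·1 ≡ 22.
  x = λ² - 1 - 1 = 484 - 2 ≡ 18; y = λ·(1 - 18) - 15 ≡ 17. → (18, 17)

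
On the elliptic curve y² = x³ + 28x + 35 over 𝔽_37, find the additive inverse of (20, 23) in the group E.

(20, 14)

-(20, 23) = (20, -23 mod 37) = (20, 14).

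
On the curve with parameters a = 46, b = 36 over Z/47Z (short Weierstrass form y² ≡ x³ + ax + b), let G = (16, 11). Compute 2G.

tangent at (16, 11): λ = (3·16² + 46)/(2·11) ≡ 15/22. 22⁻¹ ≡ 15 (mod 47) since 22·15 = 330 ≡ 1, so λ ≡ 15·15 ≡ 37.
  x = λ² - 16 - 16 = 1369 - 32 ≡ 21; y = λ·(16 - 21) - 11 ≡ 39. → (21, 39)

(21, 39)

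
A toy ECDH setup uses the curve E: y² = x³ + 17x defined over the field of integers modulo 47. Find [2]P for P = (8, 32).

(0, 0)

tangent at (8, 32): λ = (3·8² + 17)/(2·32) ≡ 21/17. 17⁻¹ ≡ 36 (mod 47) since 17·36 = 612 ≡ 1, so λ ≡ 21·36 ≡ 4.
  x = λ² - 8 - 8 = 16 - 16 ≡ 0; y = λ·(8 - 0) - 32 ≡ 0. → (0, 0)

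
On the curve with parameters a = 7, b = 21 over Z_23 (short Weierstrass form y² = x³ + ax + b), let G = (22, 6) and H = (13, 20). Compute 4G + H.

(17, 19)

First 4G:
Double-and-add on 4 = (100)₂. Start with G = (22, 6) for the leading 1-bit.
double: tangent at (22, 6): λ = (3·22² + 7)/(2·6) ≡ 10/12. 12⁻¹ ≡ 2 (mod 23), so λ ≡ 10·2 ≡ 20.
  x = λ² - 22 - 22 = 400 - 44 ≡ 11; y = λ·(22 - 11) - 6 ≡ 7. → (11, 7)
double: tangent at (11, 7): λ = (3·11² + 7)/(2·7) ≡ 2/14. 14⁻¹ ≡ 5 (mod 23) since 14·5 = 70 ≡ 1, so λ ≡ 2·5 ≡ 10.
  x = λ² - 11 - 11 = 100 - 22 ≡ 9; y = λ·(11 - 9) - 7 ≡ 13. → (9, 13)
4G = (9, 13).
Finally 4G + H:
(9, 13) + (13, 20). λ = (20 - 13)/(13 - 9) ≡ 7/4 mod 23. 4⁻¹ ≡ 6 (mod 23), so λ ≡ 19.
  x = λ² - 9 - 13 = 361 - 22 ≡ 17; y = λ·(9 - 17) - 13 ≡ 19. → (17, 19)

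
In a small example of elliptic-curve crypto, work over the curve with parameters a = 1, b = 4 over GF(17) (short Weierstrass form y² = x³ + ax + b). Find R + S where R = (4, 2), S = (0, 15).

(14, 5)

(4, 2) + (0, 15). λ = (15 - 2)/(0 - 4) ≡ 13/13 mod 17. 13⁻¹ ≡ 4 (mod 17) since 13·4 = 52 ≡ 1, so λ ≡ 1.
  x = λ² - 4 - 0 = 1 - 4 ≡ 14; y = λ·(4 - 14) - 2 ≡ 5. → (14, 5)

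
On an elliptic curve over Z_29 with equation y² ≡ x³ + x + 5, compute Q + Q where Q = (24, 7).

(1, 6)

tangent at (24, 7): λ = (3·24² + 1)/(2·7) ≡ 18/14. 14⁻¹ ≡ 27 (mod 29) since 14·27 = 378 ≡ 1, so λ ≡ 18·27 ≡ 22.
  x = λ² - 24 - 24 = 484 - 48 ≡ 1; y = λ·(24 - 1) - 7 ≡ 6. → (1, 6)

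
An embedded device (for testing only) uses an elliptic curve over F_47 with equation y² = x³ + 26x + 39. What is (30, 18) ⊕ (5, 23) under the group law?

(44, 13)

(30, 18) + (5, 23). λ = (23 - 18)/(5 - 30) ≡ 5/22 mod 47. 22⁻¹ ≡ 15 (mod 47), so λ ≡ 28.
  x = λ² - 30 - 5 = 784 - 35 ≡ 44; y = λ·(30 - 44) - 18 ≡ 13. → (44, 13)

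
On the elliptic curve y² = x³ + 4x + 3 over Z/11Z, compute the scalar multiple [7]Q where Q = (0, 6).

O

Double-and-add on 7 = (111)₂. Start with Q = (0, 6) for the leading 1-bit.
double: tangent at (0, 6): λ = (3·0² + 4)/(2·6) ≡ 4/1. 1⁻¹ ≡ 1 (mod 11), so λ ≡ 4·1 ≡ 4.
  x = λ² - 0 - 0 = 16 - 0 ≡ 5; y = λ·(0 - 5) - 6 ≡ 7. → (5, 7)
add Q: (5, 7) + (0, 6). λ = (6 - 7)/(0 - 5) ≡ 10/6 mod 11. 6⁻¹ ≡ 2 (mod 11), so λ ≡ 9.
  x = λ² - 5 - 0 = 81 - 5 ≡ 10; y = λ·(5 - 10) - 7 ≡ 3. → (10, 3)
double: tangent at (10, 3): λ = (3·10² + 4)/(2·3) ≡ 7/6. 6⁻¹ ≡ 2 (mod 11) since 6·2 = 12 ≡ 1, so λ ≡ 7·2 ≡ 3.
  x = λ² - 10 - 10 = 9 - 20 ≡ 0; y = λ·(10 - 0) - 3 ≡ 5. → (0, 5)
add Q: (0, 5) + (0, 6): same x and y₁ ≡ -y₂, so the sum is ∞.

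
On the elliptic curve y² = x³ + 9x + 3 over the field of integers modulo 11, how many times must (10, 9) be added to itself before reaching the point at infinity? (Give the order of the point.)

2P: tangent at (10, 9): λ = (3·10² + 9)/(2·9) ≡ 1/7. 7⁻¹ ≡ 8 (mod 11) since 7·8 = 56 ≡ 1, so λ ≡ 1·8 ≡ 8.
  x = λ² - 10 - 10 = 64 - 20 ≡ 0; y = λ·(10 - 0) - 9 ≡ 5. → (0, 5)
3P: (0, 5) + (10, 9). λ = (9 - 5)/(10 - 0) ≡ 4/10 mod 11. 10⁻¹ ≡ 10 (mod 11), so λ ≡ 7.
  x = λ² - 0 - 10 = 49 - 10 ≡ 6; y = λ·(0 - 6) - 5 ≡ 8. → (6, 8)
4P: (6, 8) + (10, 9). λ = (9 - 8)/(10 - 6) ≡ 1/4 mod 11. 4⁻¹ ≡ 3 (mod 11) since 4·3 = 12 ≡ 1, so λ ≡ 3.
  x = λ² - 6 - 10 = 9 - 16 ≡ 4; y = λ·(6 - 4) - 8 ≡ 9. → (4, 9)
5P: (4, 9) + (10, 9). λ = (9 - 9)/(10 - 4) ≡ 0/6 mod 11. 6⁻¹ ≡ 2 (mod 11) since 6·2 = 12 ≡ 1, so λ ≡ 0.
  x = λ² - 4 - 10 = 0 - 14 ≡ 8; y = λ·(4 - 8) - 9 ≡ 2. → (8, 2)
6P: (8, 2) + (10, 9). λ = (9 - 2)/(10 - 8) ≡ 7/2 mod 11. 2⁻¹ ≡ 6 (mod 11), so λ ≡ 9.
  x = λ² - 8 - 10 = 81 - 18 ≡ 8; y = λ·(8 - 8) - 2 ≡ 9. → (8, 9)
7P: (8, 9) + (10, 9). λ = (9 - 9)/(10 - 8) ≡ 0/2 mod 11. 2⁻¹ ≡ 6 (mod 11) since 2·6 = 12 ≡ 1, so λ ≡ 0.
  x = λ² - 8 - 10 = 0 - 18 ≡ 4; y = λ·(8 - 4) - 9 ≡ 2. → (4, 2)
8P: (4, 2) + (10, 9). λ = (9 - 2)/(10 - 4) ≡ 7/6 mod 11. 6⁻¹ ≡ 2 (mod 11), so λ ≡ 3.
  x = λ² - 4 - 10 = 9 - 14 ≡ 6; y = λ·(4 - 6) - 2 ≡ 3. → (6, 3)
9P: (6, 3) + (10, 9). λ = (9 - 3)/(10 - 6) ≡ 6/4 mod 11. 4⁻¹ ≡ 3 (mod 11), so λ ≡ 7.
  x = λ² - 6 - 10 = 49 - 16 ≡ 0; y = λ·(6 - 0) - 3 ≡ 6. → (0, 6)
10P: (0, 6) + (10, 9). λ = (9 - 6)/(10 - 0) ≡ 3/10 mod 11. 10⁻¹ ≡ 10 (mod 11), so λ ≡ 8.
  x = λ² - 0 - 10 = 64 - 10 ≡ 10; y = λ·(0 - 10) - 6 ≡ 2. → (10, 2)
11P: (10, 2) + (10, 9): same x and y₁ ≡ -y₂, so the sum is the point at infinity.
11P = the point at infinity, so the order is 11.

11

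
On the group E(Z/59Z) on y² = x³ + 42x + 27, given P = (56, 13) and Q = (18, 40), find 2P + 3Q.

(0, 26)

First 2P:
Repeated addition: build up to 2P.
2P: tangent at (56, 13): λ = (3·56² + 42)/(2·13) ≡ 10/26. 26⁻¹ ≡ 25 (mod 59) since 26·25 = 650 ≡ 1, so λ ≡ 10·25 ≡ 14.
  x = λ² - 56 - 56 = 196 - 112 ≡ 25; y = λ·(56 - 25) - 13 ≡ 8. → (25, 8)
2P = (25, 8).
Next 3Q:
Repeated addition: build up to 3Q.
2Q: tangent at (18, 40): λ = (3·18² + 42)/(2·40) ≡ 11/21. 21⁻¹ ≡ 45 (mod 59) since 21·45 = 945 ≡ 1, so λ ≡ 11·45 ≡ 23.
  x = λ² - 18 - 18 = 529 - 36 ≡ 21; y = λ·(18 - 21) - 40 ≡ 9. → (21, 9)
3Q: (21, 9) + (18, 40). λ = (40 - 9)/(18 - 21) ≡ 31/56 mod 59. 56⁻¹ ≡ 39 (mod 59) since 56·39 = 2184 ≡ 1, so λ ≡ 29.
  x = λ² - 21 - 18 = 841 - 39 ≡ 35; y = λ·(21 - 35) - 9 ≡ 57. → (35, 57)
3Q = (35, 57).
Finally 2P + 3Q:
(25, 8) + (35, 57). λ = (57 - 8)/(35 - 25) ≡ 49/10 mod 59. 10⁻¹ ≡ 6 (mod 59) since 10·6 = 60 ≡ 1, so λ ≡ 58.
  x = λ² - 25 - 35 = 3364 - 60 ≡ 0; y = λ·(25 - 0) - 8 ≡ 26. → (0, 26)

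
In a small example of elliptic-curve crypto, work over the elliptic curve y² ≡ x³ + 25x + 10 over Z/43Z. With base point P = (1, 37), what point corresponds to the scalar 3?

Repeated addition: build up to 3P.
2P: tangent at (1, 37): λ = (3·1² + 25)/(2·37) ≡ 28/31. 31⁻¹ ≡ 25 (mod 43), so λ ≡ 28·25 ≡ 12.
  x = λ² - 1 - 1 = 144 - 2 ≡ 13; y = λ·(1 - 13) - 37 ≡ 34. → (13, 34)
3P: (13, 34) + (1, 37). λ = (37 - 34)/(1 - 13) ≡ 3/31 mod 43. 31⁻¹ ≡ 25 (mod 43), so λ ≡ 32.
  x = λ² - 13 - 1 = 1024 - 14 ≡ 21; y = λ·(13 - 21) - 34 ≡ 11. → (21, 11)

(21, 11)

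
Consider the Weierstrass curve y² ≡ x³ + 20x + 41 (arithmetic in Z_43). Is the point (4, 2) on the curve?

y² = 2² ≡ 4; x³ + 20x + 41 = 185 ≡ 13 (mod 43). 4 ≠ 13.

no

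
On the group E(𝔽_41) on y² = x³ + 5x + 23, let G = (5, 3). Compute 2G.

(22, 30)

tangent at (5, 3): λ = (3·5² + 5)/(2·3) ≡ 39/6. 6⁻¹ ≡ 7 (mod 41), so λ ≡ 39·7 ≡ 27.
  x = λ² - 5 - 5 = 729 - 10 ≡ 22; y = λ·(5 - 22) - 3 ≡ 30. → (22, 30)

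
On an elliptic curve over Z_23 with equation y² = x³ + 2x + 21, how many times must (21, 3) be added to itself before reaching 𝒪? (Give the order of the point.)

2P: tangent at (21, 3): λ = (3·21² + 2)/(2·3) ≡ 14/6. 6⁻¹ ≡ 4 (mod 23), so λ ≡ 14·4 ≡ 10.
  x = λ² - 21 - 21 = 100 - 42 ≡ 12; y = λ·(21 - 12) - 3 ≡ 18. → (12, 18)
3P: (12, 18) + (21, 3). λ = (3 - 18)/(21 - 12) ≡ 8/9 mod 23. 9⁻¹ ≡ 18 (mod 23), so λ ≡ 6.
  x = λ² - 12 - 21 = 36 - 33 ≡ 3; y = λ·(12 - 3) - 18 ≡ 13. → (3, 13)
4P: (3, 13) + (21, 3). λ = (3 - 13)/(21 - 3) ≡ 13/18 mod 23. 18⁻¹ ≡ 9 (mod 23), so λ ≡ 2.
  x = λ² - 3 - 21 = 4 - 24 ≡ 3; y = λ·(3 - 3) - 13 ≡ 10. → (3, 10)
5P: (3, 10) + (21, 3). λ = (3 - 10)/(21 - 3) ≡ 16/18 mod 23. 18⁻¹ ≡ 9 (mod 23), so λ ≡ 6.
  x = λ² - 3 - 21 = 36 - 24 ≡ 12; y = λ·(3 - 12) - 10 ≡ 5. → (12, 5)
6P: (12, 5) + (21, 3). λ = (3 - 5)/(21 - 12) ≡ 21/9 mod 23. 9⁻¹ ≡ 18 (mod 23) since 9·18 = 162 ≡ 1, so λ ≡ 10.
  x = λ² - 12 - 21 = 100 - 33 ≡ 21; y = λ·(12 - 21) - 5 ≡ 20. → (21, 20)
7P: (21, 20) + (21, 3): same x and y₁ ≡ -y₂, so the sum is 𝒪.
7P = 𝒪, so the order is 7.

7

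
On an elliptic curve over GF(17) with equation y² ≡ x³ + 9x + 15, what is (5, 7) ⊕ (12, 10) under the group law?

(4, 8)

(5, 7) + (12, 10). λ = (10 - 7)/(12 - 5) ≡ 3/7 mod 17. 7⁻¹ ≡ 5 (mod 17), so λ ≡ 15.
  x = λ² - 5 - 12 = 225 - 17 ≡ 4; y = λ·(5 - 4) - 7 ≡ 8. → (4, 8)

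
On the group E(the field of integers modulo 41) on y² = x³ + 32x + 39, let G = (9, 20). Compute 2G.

tangent at (9, 20): λ = (3·9² + 32)/(2·20) ≡ 29/40. 40⁻¹ ≡ 40 (mod 41), so λ ≡ 29·40 ≡ 12.
  x = λ² - 9 - 9 = 144 - 18 ≡ 3; y = λ·(9 - 3) - 20 ≡ 11. → (3, 11)

(3, 11)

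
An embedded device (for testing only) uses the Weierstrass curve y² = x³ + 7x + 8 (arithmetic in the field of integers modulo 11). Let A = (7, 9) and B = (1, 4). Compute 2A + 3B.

(1, 7)

First 2A:
Repeated addition: build up to 2A.
2A: tangent at (7, 9): λ = (3·7² + 7)/(2·9) ≡ 0/7. 7⁻¹ ≡ 8 (mod 11), so λ ≡ 0·8 ≡ 0.
  x = λ² - 7 - 7 = 0 - 14 ≡ 8; y = λ·(7 - 8) - 9 ≡ 2. → (8, 2)
2A = (8, 2).
Next 3B:
Repeated addition: build up to 3B.
2B: tangent at (1, 4): λ = (3·1² + 7)/(2·4) ≡ 10/8. 8⁻¹ ≡ 7 (mod 11) since 8·7 = 56 ≡ 1, so λ ≡ 10·7 ≡ 4.
  x = λ² - 1 - 1 = 16 - 2 ≡ 3; y = λ·(1 - 3) - 4 ≡ 10. → (3, 10)
3B: (3, 10) + (1, 4). λ = (4 - 10)/(1 - 3) ≡ 5/9 mod 11. 9⁻¹ ≡ 5 (mod 11), so λ ≡ 3.
  x = λ² - 3 - 1 = 9 - 4 ≡ 5; y = λ·(3 - 5) - 10 ≡ 6. → (5, 6)
3B = (5, 6).
Finally 2A + 3B:
(8, 2) + (5, 6). λ = (6 - 2)/(5 - 8) ≡ 4/8 mod 11. 8⁻¹ ≡ 7 (mod 11), so λ ≡ 6.
  x = λ² - 8 - 5 = 36 - 13 ≡ 1; y = λ·(8 - 1) - 2 ≡ 7. → (1, 7)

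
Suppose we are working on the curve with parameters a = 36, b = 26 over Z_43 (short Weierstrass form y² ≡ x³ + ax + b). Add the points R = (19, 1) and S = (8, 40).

(19, 1) + (8, 40). λ = (40 - 1)/(8 - 19) ≡ 39/32 mod 43. 32⁻¹ ≡ 39 (mod 43) since 32·39 = 1248 ≡ 1, so λ ≡ 16.
  x = λ² - 19 - 8 = 256 - 27 ≡ 14; y = λ·(19 - 14) - 1 ≡ 36. → (14, 36)

(14, 36)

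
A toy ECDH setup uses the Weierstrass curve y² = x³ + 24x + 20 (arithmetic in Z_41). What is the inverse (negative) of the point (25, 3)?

-(25, 3) = (25, -3 mod 41) = (25, 38).

(25, 38)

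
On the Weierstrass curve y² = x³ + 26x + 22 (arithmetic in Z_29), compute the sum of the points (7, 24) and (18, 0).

(9, 12)

(7, 24) + (18, 0). λ = (0 - 24)/(18 - 7) ≡ 5/11 mod 29. 11⁻¹ ≡ 8 (mod 29), so λ ≡ 11.
  x = λ² - 7 - 18 = 121 - 25 ≡ 9; y = λ·(7 - 9) - 24 ≡ 12. → (9, 12)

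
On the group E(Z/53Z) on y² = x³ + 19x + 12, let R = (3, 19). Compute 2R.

tangent at (3, 19): λ = (3·3² + 19)/(2·19) ≡ 46/38. 38⁻¹ ≡ 7 (mod 53), so λ ≡ 46·7 ≡ 4.
  x = λ² - 3 - 3 = 16 - 6 ≡ 10; y = λ·(3 - 10) - 19 ≡ 6. → (10, 6)

(10, 6)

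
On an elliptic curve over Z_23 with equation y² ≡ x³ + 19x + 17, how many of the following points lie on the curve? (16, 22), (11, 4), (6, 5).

3

(16, 22): 22² ≡ 1, rhs ≡ 1 → on.
(11, 4): 4² ≡ 16, rhs ≡ 16 → on.
(6, 5): 5² ≡ 2, rhs ≡ 2 → on.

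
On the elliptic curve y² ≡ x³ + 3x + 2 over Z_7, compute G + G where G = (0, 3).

(2, 3)

tangent at (0, 3): λ = (3·0² + 3)/(2·3) ≡ 3/6. 6⁻¹ ≡ 6 (mod 7) since 6·6 = 36 ≡ 1, so λ ≡ 3·6 ≡ 4.
  x = λ² - 0 - 0 = 16 - 0 ≡ 2; y = λ·(0 - 2) - 3 ≡ 3. → (2, 3)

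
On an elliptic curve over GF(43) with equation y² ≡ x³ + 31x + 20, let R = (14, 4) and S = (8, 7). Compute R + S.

(14, 4) + (8, 7). λ = (7 - 4)/(8 - 14) ≡ 3/37 mod 43. 37⁻¹ ≡ 7 (mod 43), so λ ≡ 21.
  x = λ² - 14 - 8 = 441 - 22 ≡ 32; y = λ·(14 - 32) - 4 ≡ 5. → (32, 5)

(32, 5)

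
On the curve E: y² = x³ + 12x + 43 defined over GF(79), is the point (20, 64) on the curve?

y² = 64² ≡ 67; x³ + 12x + 43 = 8283 ≡ 67 (mod 79). 67 = 67.

yes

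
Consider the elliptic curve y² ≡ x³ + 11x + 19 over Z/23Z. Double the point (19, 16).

tangent at (19, 16): λ = (3·19² + 11)/(2·16) ≡ 13/9. 9⁻¹ ≡ 18 (mod 23), so λ ≡ 13·18 ≡ 4.
  x = λ² - 19 - 19 = 16 - 38 ≡ 1; y = λ·(19 - 1) - 16 ≡ 10. → (1, 10)

(1, 10)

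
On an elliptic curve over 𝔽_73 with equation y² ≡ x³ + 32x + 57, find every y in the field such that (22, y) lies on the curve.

none

x³ + 32x + 57 = 11409 ≡ 21 (mod 73).
21 is a non-residue mod 73; no y exists.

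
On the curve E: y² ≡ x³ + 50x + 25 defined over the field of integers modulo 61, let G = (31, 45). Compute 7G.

Repeated addition: build up to 7G.
2G: tangent at (31, 45): λ = (3·31² + 50)/(2·45) ≡ 5/29. 29⁻¹ ≡ 40 (mod 61), so λ ≡ 5·40 ≡ 17.
  x = λ² - 31 - 31 = 289 - 62 ≡ 44; y = λ·(31 - 44) - 45 ≡ 39. → (44, 39)
3G: (44, 39) + (31, 45). λ = (45 - 39)/(31 - 44) ≡ 6/48 mod 61. 48⁻¹ ≡ 14 (mod 61), so λ ≡ 23.
  x = λ² - 44 - 31 = 529 - 75 ≡ 27; y = λ·(44 - 27) - 39 ≡ 47. → (27, 47)
4G: (27, 47) + (31, 45). λ = (45 - 47)/(31 - 27) ≡ 59/4 mod 61. 4⁻¹ ≡ 46 (mod 61) since 4·46 = 184 ≡ 1, so λ ≡ 30.
  x = λ² - 27 - 31 = 900 - 58 ≡ 49; y = λ·(27 - 49) - 47 ≡ 25. → (49, 25)
5G: (49, 25) + (31, 45). λ = (45 - 25)/(31 - 49) ≡ 20/43 mod 61. 43⁻¹ ≡ 44 (mod 61), so λ ≡ 26.
  x = λ² - 49 - 31 = 676 - 80 ≡ 47; y = λ·(49 - 47) - 25 ≡ 27. → (47, 27)
6G: (47, 27) + (31, 45). λ = (45 - 27)/(31 - 47) ≡ 18/45 mod 61. 45⁻¹ ≡ 19 (mod 61), so λ ≡ 37.
  x = λ² - 47 - 31 = 1369 - 78 ≡ 10; y = λ·(47 - 10) - 27 ≡ 0. → (10, 0)
7G: (10, 0) + (31, 45). λ = (45 - 0)/(31 - 10) ≡ 45/21 mod 61. 21⁻¹ ≡ 32 (mod 61), so λ ≡ 37.
  x = λ² - 10 - 31 = 1369 - 41 ≡ 47; y = λ·(10 - 47) - 0 ≡ 34. → (47, 34)

(47, 34)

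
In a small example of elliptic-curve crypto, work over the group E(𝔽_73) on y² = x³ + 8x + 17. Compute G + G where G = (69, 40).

(72, 9)

tangent at (69, 40): λ = (3·69² + 8)/(2·40) ≡ 56/7. 7⁻¹ ≡ 21 (mod 73), so λ ≡ 56·21 ≡ 8.
  x = λ² - 69 - 69 = 64 - 138 ≡ 72; y = λ·(69 - 72) - 40 ≡ 9. → (72, 9)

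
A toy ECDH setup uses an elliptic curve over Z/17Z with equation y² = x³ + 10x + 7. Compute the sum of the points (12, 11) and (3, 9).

(1, 16)

(12, 11) + (3, 9). λ = (9 - 11)/(3 - 12) ≡ 15/8 mod 17. 8⁻¹ ≡ 15 (mod 17), so λ ≡ 4.
  x = λ² - 12 - 3 = 16 - 15 ≡ 1; y = λ·(12 - 1) - 11 ≡ 16. → (1, 16)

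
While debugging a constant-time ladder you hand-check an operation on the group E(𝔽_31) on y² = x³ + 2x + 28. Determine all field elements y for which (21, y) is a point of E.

x³ + 2x + 28 = 9331 ≡ 0 (mod 31).
Only y = 0 satisfies y² ≡ 0.

0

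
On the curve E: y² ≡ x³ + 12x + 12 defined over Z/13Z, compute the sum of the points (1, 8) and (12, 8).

(0, 5)

(1, 8) + (12, 8). λ = (8 - 8)/(12 - 1) ≡ 0/11 mod 13. 11⁻¹ ≡ 6 (mod 13), so λ ≡ 0.
  x = λ² - 1 - 12 = 0 - 13 ≡ 0; y = λ·(1 - 0) - 8 ≡ 5. → (0, 5)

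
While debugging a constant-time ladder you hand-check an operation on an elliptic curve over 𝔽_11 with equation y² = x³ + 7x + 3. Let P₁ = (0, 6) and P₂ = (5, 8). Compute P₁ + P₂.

(0, 5)

(0, 6) + (5, 8). λ = (8 - 6)/(5 - 0) ≡ 2/5 mod 11. 5⁻¹ ≡ 9 (mod 11), so λ ≡ 7.
  x = λ² - 0 - 5 = 49 - 5 ≡ 0; y = λ·(0 - 0) - 6 ≡ 5. → (0, 5)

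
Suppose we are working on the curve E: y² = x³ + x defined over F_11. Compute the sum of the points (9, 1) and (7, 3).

(9, 1) + (7, 3). λ = (3 - 1)/(7 - 9) ≡ 2/9 mod 11. 9⁻¹ ≡ 5 (mod 11), so λ ≡ 10.
  x = λ² - 9 - 7 = 100 - 16 ≡ 7; y = λ·(9 - 7) - 1 ≡ 8. → (7, 8)

(7, 8)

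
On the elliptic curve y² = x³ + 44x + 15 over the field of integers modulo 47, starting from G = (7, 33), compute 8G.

Repeated addition: build up to 8G.
2G: tangent at (7, 33): λ = (3·7² + 44)/(2·33) ≡ 3/19. 19⁻¹ ≡ 5 (mod 47), so λ ≡ 3·5 ≡ 15.
  x = λ² - 7 - 7 = 225 - 14 ≡ 23; y = λ·(7 - 23) - 33 ≡ 9. → (23, 9)
3G: (23, 9) + (7, 33). λ = (33 - 9)/(7 - 23) ≡ 24/31 mod 47. 31⁻¹ ≡ 44 (mod 47) since 31·44 = 1364 ≡ 1, so λ ≡ 22.
  x = λ² - 23 - 7 = 484 - 30 ≡ 31; y = λ·(23 - 31) - 9 ≡ 3. → (31, 3)
4G: (31, 3) + (7, 33). λ = (33 - 3)/(7 - 31) ≡ 30/23 mod 47. 23⁻¹ ≡ 45 (mod 47) since 23·45 = 1035 ≡ 1, so λ ≡ 34.
  x = λ² - 31 - 7 = 1156 - 38 ≡ 37; y = λ·(31 - 37) - 3 ≡ 28. → (37, 28)
5G: (37, 28) + (7, 33). λ = (33 - 28)/(7 - 37) ≡ 5/17 mod 47. 17⁻¹ ≡ 36 (mod 47) since 17·36 = 612 ≡ 1, so λ ≡ 39.
  x = λ² - 37 - 7 = 1521 - 44 ≡ 20; y = λ·(37 - 20) - 28 ≡ 24. → (20, 24)
6G: (20, 24) + (7, 33). λ = (33 - 24)/(7 - 20) ≡ 9/34 mod 47. 34⁻¹ ≡ 18 (mod 47), so λ ≡ 21.
  x = λ² - 20 - 7 = 441 - 27 ≡ 38; y = λ·(20 - 38) - 24 ≡ 21. → (38, 21)
7G: (38, 21) + (7, 33). λ = (33 - 21)/(7 - 38) ≡ 12/16 mod 47. 16⁻¹ ≡ 3 (mod 47) since 16·3 = 48 ≡ 1, so λ ≡ 36.
  x = λ² - 38 - 7 = 1296 - 45 ≡ 29; y = λ·(38 - 29) - 21 ≡ 21. → (29, 21)
8G: (29, 21) + (7, 33). λ = (33 - 21)/(7 - 29) ≡ 12/25 mod 47. 25⁻¹ ≡ 32 (mod 47), so λ ≡ 8.
  x = λ² - 29 - 7 = 64 - 36 ≡ 28; y = λ·(29 - 28) - 21 ≡ 34. → (28, 34)

(28, 34)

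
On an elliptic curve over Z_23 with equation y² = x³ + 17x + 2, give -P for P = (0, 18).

-(0, 18) = (0, -18 mod 23) = (0, 5).

(0, 5)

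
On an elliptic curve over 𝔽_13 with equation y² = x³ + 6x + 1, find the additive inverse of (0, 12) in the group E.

(0, 1)

-(0, 12) = (0, -12 mod 13) = (0, 1).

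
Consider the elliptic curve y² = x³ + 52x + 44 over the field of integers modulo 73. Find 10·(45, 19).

(55, 49)

Write G = (45, 19).
Double-and-add on 10 = (1010)₂. Start with G = (45, 19) for the leading 1-bit.
double: tangent at (45, 19): λ = (3·45² + 52)/(2·19) ≡ 68/38. 38⁻¹ ≡ 25 (mod 73) since 38·25 = 950 ≡ 1, so λ ≡ 68·25 ≡ 21.
  x = λ² - 45 - 45 = 441 - 90 ≡ 59; y = λ·(45 - 59) - 19 ≡ 52. → (59, 52)
double: tangent at (59, 52): λ = (3·59² + 52)/(2·52) ≡ 56/31. 31⁻¹ ≡ 33 (mod 73), so λ ≡ 56·33 ≡ 23.
  x = λ² - 59 - 59 = 529 - 118 ≡ 46; y = λ·(59 - 46) - 52 ≡ 28. → (46, 28)
add G: (46, 28) + (45, 19). λ = (19 - 28)/(45 - 46) ≡ 64/72 mod 73. 72⁻¹ ≡ 72 (mod 73), so λ ≡ 9.
  x = λ² - 46 - 45 = 81 - 91 ≡ 63; y = λ·(46 - 63) - 28 ≡ 38. → (63, 38)
double: tangent at (63, 38): λ = (3·63² + 52)/(2·38) ≡ 60/3. 3⁻¹ ≡ 49 (mod 73) since 3·49 = 147 ≡ 1, so λ ≡ 60·49 ≡ 20.
  x = λ² - 63 - 63 = 400 - 126 ≡ 55; y = λ·(63 - 55) - 38 ≡ 49. → (55, 49)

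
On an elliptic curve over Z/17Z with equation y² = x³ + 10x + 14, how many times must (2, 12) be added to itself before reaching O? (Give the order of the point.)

4

2P: tangent at (2, 12): λ = (3·2² + 10)/(2·12) ≡ 5/7. 7⁻¹ ≡ 5 (mod 17) since 7·5 = 35 ≡ 1, so λ ≡ 5·5 ≡ 8.
  x = λ² - 2 - 2 = 64 - 4 ≡ 9; y = λ·(2 - 9) - 12 ≡ 0. → (9, 0)
3P: (9, 0) + (2, 12). λ = (12 - 0)/(2 - 9) ≡ 12/10 mod 17. 10⁻¹ ≡ 12 (mod 17), so λ ≡ 8.
  x = λ² - 9 - 2 = 64 - 11 ≡ 2; y = λ·(9 - 2) - 0 ≡ 5. → (2, 5)
4P: (2, 5) + (2, 12): same x and y₁ ≡ -y₂, so the sum is O.
4P = O, so the order is 4.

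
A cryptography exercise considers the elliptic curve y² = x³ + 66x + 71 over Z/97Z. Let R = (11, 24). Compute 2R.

(9, 6)

tangent at (11, 24): λ = (3·11² + 66)/(2·24) ≡ 41/48. 48⁻¹ ≡ 95 (mod 97) since 48·95 = 4560 ≡ 1, so λ ≡ 41·95 ≡ 15.
  x = λ² - 11 - 11 = 225 - 22 ≡ 9; y = λ·(11 - 9) - 24 ≡ 6. → (9, 6)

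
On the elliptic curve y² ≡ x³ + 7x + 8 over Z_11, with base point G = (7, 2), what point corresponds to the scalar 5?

(5, 6)

Repeated addition: build up to 5G.
2G: tangent at (7, 2): λ = (3·7² + 7)/(2·2) ≡ 0/4. 4⁻¹ ≡ 3 (mod 11), so λ ≡ 0·3 ≡ 0.
  x = λ² - 7 - 7 = 0 - 14 ≡ 8; y = λ·(7 - 8) - 2 ≡ 9. → (8, 9)
3G: (8, 9) + (7, 2). λ = (2 - 9)/(7 - 8) ≡ 4/10 mod 11. 10⁻¹ ≡ 10 (mod 11), so λ ≡ 7.
  x = λ² - 8 - 7 = 49 - 15 ≡ 1; y = λ·(8 - 1) - 9 ≡ 7. → (1, 7)
4G: (1, 7) + (7, 2). λ = (2 - 7)/(7 - 1) ≡ 6/6 mod 11. 6⁻¹ ≡ 2 (mod 11) since 6·2 = 12 ≡ 1, so λ ≡ 1.
  x = λ² - 1 - 7 = 1 - 8 ≡ 4; y = λ·(1 - 4) - 7 ≡ 1. → (4, 1)
5G: (4, 1) + (7, 2). λ = (2 - 1)/(7 - 4) ≡ 1/3 mod 11. 3⁻¹ ≡ 4 (mod 11), so λ ≡ 4.
  x = λ² - 4 - 7 = 16 - 11 ≡ 5; y = λ·(4 - 5) - 1 ≡ 6. → (5, 6)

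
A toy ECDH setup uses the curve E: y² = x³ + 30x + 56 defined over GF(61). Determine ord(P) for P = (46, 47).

2P: tangent at (46, 47): λ = (3·46² + 30)/(2·47) ≡ 34/33. 33⁻¹ ≡ 37 (mod 61) since 33·37 = 1221 ≡ 1, so λ ≡ 34·37 ≡ 38.
  x = λ² - 46 - 46 = 1444 - 92 ≡ 10; y = λ·(46 - 10) - 47 ≡ 40. → (10, 40)
3P: (10, 40) + (46, 47). λ = (47 - 40)/(46 - 10) ≡ 7/36 mod 61. 36⁻¹ ≡ 39 (mod 61), so λ ≡ 29.
  x = λ² - 10 - 46 = 841 - 56 ≡ 53; y = λ·(10 - 53) - 40 ≡ 55. → (53, 55)
4P: (53, 55) + (46, 47). λ = (47 - 55)/(46 - 53) ≡ 53/54 mod 61. 54⁻¹ ≡ 26 (mod 61), so λ ≡ 36.
  x = λ² - 53 - 46 = 1296 - 99 ≡ 38; y = λ·(53 - 38) - 55 ≡ 58. → (38, 58)
5P: (38, 58) + (46, 47). λ = (47 - 58)/(46 - 38) ≡ 50/8 mod 61. 8⁻¹ ≡ 23 (mod 61), so λ ≡ 52.
  x = λ² - 38 - 46 = 2704 - 84 ≡ 58; y = λ·(38 - 58) - 58 ≡ 0. → (58, 0)
6P: (58, 0) + (46, 47). λ = (47 - 0)/(46 - 58) ≡ 47/49 mod 61. 49⁻¹ ≡ 5 (mod 61) since 49·5 = 245 ≡ 1, so λ ≡ 52.
  x = λ² - 58 - 46 = 2704 - 104 ≡ 38; y = λ·(58 - 38) - 0 ≡ 3. → (38, 3)
7P: (38, 3) + (46, 47). λ = (47 - 3)/(46 - 38) ≡ 44/8 mod 61. 8⁻¹ ≡ 23 (mod 61), so λ ≡ 36.
  x = λ² - 38 - 46 = 1296 - 84 ≡ 53; y = λ·(38 - 53) - 3 ≡ 6. → (53, 6)
8P: (53, 6) + (46, 47). λ = (47 - 6)/(46 - 53) ≡ 41/54 mod 61. 54⁻¹ ≡ 26 (mod 61) since 54·26 = 1404 ≡ 1, so λ ≡ 29.
  x = λ² - 53 - 46 = 841 - 99 ≡ 10; y = λ·(53 - 10) - 6 ≡ 21. → (10, 21)
9P: (10, 21) + (46, 47). λ = (47 - 21)/(46 - 10) ≡ 26/36 mod 61. 36⁻¹ ≡ 39 (mod 61), so λ ≡ 38.
  x = λ² - 10 - 46 = 1444 - 56 ≡ 46; y = λ·(10 - 46) - 21 ≡ 14. → (46, 14)
10P: (46, 14) + (46, 47): same x and y₁ ≡ -y₂, so the sum is 𝒪.
10P = 𝒪, so the order is 10.

10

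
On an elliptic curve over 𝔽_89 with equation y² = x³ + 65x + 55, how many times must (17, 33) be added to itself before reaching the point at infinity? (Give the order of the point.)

2P: tangent at (17, 33): λ = (3·17² + 65)/(2·33) ≡ 42/66. 66⁻¹ ≡ 58 (mod 89), so λ ≡ 42·58 ≡ 33.
  x = λ² - 17 - 17 = 1089 - 34 ≡ 76; y = λ·(17 - 76) - 33 ≡ 67. → (76, 67)
3P: (76, 67) + (17, 33). λ = (33 - 67)/(17 - 76) ≡ 55/30 mod 89. 30⁻¹ ≡ 3 (mod 89), so λ ≡ 76.
  x = λ² - 76 - 17 = 5776 - 93 ≡ 76; y = λ·(76 - 76) - 67 ≡ 22. → (76, 22)
4P: (76, 22) + (17, 33). λ = (33 - 22)/(17 - 76) ≡ 11/30 mod 89. 30⁻¹ ≡ 3 (mod 89) since 30·3 = 90 ≡ 1, so λ ≡ 33.
  x = λ² - 76 - 17 = 1089 - 93 ≡ 17; y = λ·(76 - 17) - 22 ≡ 56. → (17, 56)
5P: (17, 56) + (17, 33): same x and y₁ ≡ -y₂, so the sum is the point at infinity.
5P = the point at infinity, so the order is 5.

5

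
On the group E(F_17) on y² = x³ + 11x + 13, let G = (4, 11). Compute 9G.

Repeated addition: build up to 9G.
2G: tangent at (4, 11): λ = (3·4² + 11)/(2·11) ≡ 8/5. 5⁻¹ ≡ 7 (mod 17) since 5·7 = 35 ≡ 1, so λ ≡ 8·7 ≡ 5.
  x = λ² - 4 - 4 = 25 - 8 ≡ 0; y = λ·(4 - 0) - 11 ≡ 9. → (0, 9)
3G: (0, 9) + (4, 11). λ = (11 - 9)/(4 - 0) ≡ 2/4 mod 17. 4⁻¹ ≡ 13 (mod 17), so λ ≡ 9.
  x = λ² - 0 - 4 = 81 - 4 ≡ 9; y = λ·(0 - 9) - 9 ≡ 12. → (9, 12)
4G: (9, 12) + (4, 11). λ = (11 - 12)/(4 - 9) ≡ 16/12 mod 17. 12⁻¹ ≡ 10 (mod 17) since 12·10 = 120 ≡ 1, so λ ≡ 7.
  x = λ² - 9 - 4 = 49 - 13 ≡ 2; y = λ·(9 - 2) - 12 ≡ 3. → (2, 3)
5G: (2, 3) + (4, 11). λ = (11 - 3)/(4 - 2) ≡ 8/2 mod 17. 2⁻¹ ≡ 9 (mod 17), so λ ≡ 4.
  x = λ² - 2 - 4 = 16 - 6 ≡ 10; y = λ·(2 - 10) - 3 ≡ 16. → (10, 16)
6G: (10, 16) + (4, 11). λ = (11 - 16)/(4 - 10) ≡ 12/11 mod 17. 11⁻¹ ≡ 14 (mod 17), so λ ≡ 15.
  x = λ² - 10 - 4 = 225 - 14 ≡ 7; y = λ·(10 - 7) - 16 ≡ 12. → (7, 12)
7G: (7, 12) + (4, 11). λ = (11 - 12)/(4 - 7) ≡ 16/14 mod 17. 14⁻¹ ≡ 11 (mod 17), so λ ≡ 6.
  x = λ² - 7 - 4 = 36 - 11 ≡ 8; y = λ·(7 - 8) - 12 ≡ 16. → (8, 16)
8G: (8, 16) + (4, 11). λ = (11 - 16)/(4 - 8) ≡ 12/13 mod 17. 13⁻¹ ≡ 4 (mod 17), so λ ≡ 14.
  x = λ² - 8 - 4 = 196 - 12 ≡ 14; y = λ·(8 - 14) - 16 ≡ 2. → (14, 2)
9G: (14, 2) + (4, 11). λ = (11 - 2)/(4 - 14) ≡ 9/7 mod 17. 7⁻¹ ≡ 5 (mod 17), so λ ≡ 11.
  x = λ² - 14 - 4 = 121 - 18 ≡ 1; y = λ·(14 - 1) - 2 ≡ 5. → (1, 5)

(1, 5)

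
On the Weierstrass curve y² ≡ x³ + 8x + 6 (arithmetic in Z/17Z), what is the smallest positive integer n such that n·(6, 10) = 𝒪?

3

2P: tangent at (6, 10): λ = (3·6² + 8)/(2·10) ≡ 14/3. 3⁻¹ ≡ 6 (mod 17), so λ ≡ 14·6 ≡ 16.
  x = λ² - 6 - 6 = 256 - 12 ≡ 6; y = λ·(6 - 6) - 10 ≡ 7. → (6, 7)
3P: (6, 7) + (6, 10): same x and y₁ ≡ -y₂, so the sum is 𝒪.
3P = 𝒪, so the order is 3.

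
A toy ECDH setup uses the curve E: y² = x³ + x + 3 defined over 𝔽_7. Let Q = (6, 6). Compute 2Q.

(6, 1)

tangent at (6, 6): λ = (3·6² + 1)/(2·6) ≡ 4/5. 5⁻¹ ≡ 3 (mod 7), so λ ≡ 4·3 ≡ 5.
  x = λ² - 6 - 6 = 25 - 12 ≡ 6; y = λ·(6 - 6) - 6 ≡ 1. → (6, 1)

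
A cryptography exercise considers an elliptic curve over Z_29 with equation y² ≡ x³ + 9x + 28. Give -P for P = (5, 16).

-(5, 16) = (5, -16 mod 29) = (5, 13).

(5, 13)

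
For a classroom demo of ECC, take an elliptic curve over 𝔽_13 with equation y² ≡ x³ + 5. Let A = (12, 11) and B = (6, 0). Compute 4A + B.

(6, 0)

First 4A:
Double-and-add on 4 = (100)₂. Start with A = (12, 11) for the leading 1-bit.
double: tangent at (12, 11): λ = (3·12² + 0)/(2·11) ≡ 3/9. 9⁻¹ ≡ 3 (mod 13) since 9·3 = 27 ≡ 1, so λ ≡ 3·3 ≡ 9.
  x = λ² - 12 - 12 = 81 - 24 ≡ 5; y = λ·(12 - 5) - 11 ≡ 0. → (5, 0)
double: (5, 0) + (5, 0): same x and y₁ ≡ -y₂, so the sum is the point at infinity.
4A = the point at infinity.
Finally 4A + B:
the point at infinity + (6, 0) = (6, 0) (identity).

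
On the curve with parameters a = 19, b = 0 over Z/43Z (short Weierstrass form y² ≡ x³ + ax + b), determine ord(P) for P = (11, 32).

2P: tangent at (11, 32): λ = (3·11² + 19)/(2·32) ≡ 38/21. 21⁻¹ ≡ 41 (mod 43) since 21·41 = 861 ≡ 1, so λ ≡ 38·41 ≡ 10.
  x = λ² - 11 - 11 = 100 - 22 ≡ 35; y = λ·(11 - 35) - 32 ≡ 29. → (35, 29)
3P: (35, 29) + (11, 32). λ = (32 - 29)/(11 - 35) ≡ 3/19 mod 43. 19⁻¹ ≡ 34 (mod 43), so λ ≡ 16.
  x = λ² - 35 - 11 = 256 - 46 ≡ 38; y = λ·(35 - 38) - 29 ≡ 9. → (38, 9)
4P: (38, 9) + (11, 32). λ = (32 - 9)/(11 - 38) ≡ 23/16 mod 43. 16⁻¹ ≡ 35 (mod 43), so λ ≡ 31.
  x = λ² - 38 - 11 = 961 - 49 ≡ 9; y = λ·(38 - 9) - 9 ≡ 30. → (9, 30)
5P: (9, 30) + (11, 32). λ = (32 - 30)/(11 - 9) ≡ 2/2 mod 43. 2⁻¹ ≡ 22 (mod 43), so λ ≡ 1.
  x = λ² - 9 - 11 = 1 - 20 ≡ 24; y = λ·(9 - 24) - 30 ≡ 41. → (24, 41)
6P: (24, 41) + (11, 32). λ = (32 - 41)/(11 - 24) ≡ 34/30 mod 43. 30⁻¹ ≡ 33 (mod 43) since 30·33 = 990 ≡ 1, so λ ≡ 4.
  x = λ² - 24 - 11 = 16 - 35 ≡ 24; y = λ·(24 - 24) - 41 ≡ 2. → (24, 2)
7P: (24, 2) + (11, 32). λ = (32 - 2)/(11 - 24) ≡ 30/30 mod 43. 30⁻¹ ≡ 33 (mod 43), so λ ≡ 1.
  x = λ² - 24 - 11 = 1 - 35 ≡ 9; y = λ·(24 - 9) - 2 ≡ 13. → (9, 13)
8P: (9, 13) + (11, 32). λ = (32 - 13)/(11 - 9) ≡ 19/2 mod 43. 2⁻¹ ≡ 22 (mod 43) since 2·22 = 44 ≡ 1, so λ ≡ 31.
  x = λ² - 9 - 11 = 961 - 20 ≡ 38; y = λ·(9 - 38) - 13 ≡ 34. → (38, 34)
9P: (38, 34) + (11, 32). λ = (32 - 34)/(11 - 38) ≡ 41/16 mod 43. 16⁻¹ ≡ 35 (mod 43) since 16·35 = 560 ≡ 1, so λ ≡ 16.
  x = λ² - 38 - 11 = 256 - 49 ≡ 35; y = λ·(38 - 35) - 34 ≡ 14. → (35, 14)
10P: (35, 14) + (11, 32). λ = (32 - 14)/(11 - 35) ≡ 18/19 mod 43. 19⁻¹ ≡ 34 (mod 43) since 19·34 = 646 ≡ 1, so λ ≡ 10.
  x = λ² - 35 - 11 = 100 - 46 ≡ 11; y = λ·(35 - 11) - 14 ≡ 11. → (11, 11)
11P: (11, 11) + (11, 32): same x and y₁ ≡ -y₂, so the sum is 𝒪.
11P = 𝒪, so the order is 11.

11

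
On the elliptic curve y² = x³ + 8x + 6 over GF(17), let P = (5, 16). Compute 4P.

(2, 8)

Repeated addition: build up to 4P.
2P: tangent at (5, 16): λ = (3·5² + 8)/(2·16) ≡ 15/15. 15⁻¹ ≡ 8 (mod 17), so λ ≡ 15·8 ≡ 1.
  x = λ² - 5 - 5 = 1 - 10 ≡ 8; y = λ·(5 - 8) - 16 ≡ 15. → (8, 15)
3P: (8, 15) + (5, 16). λ = (16 - 15)/(5 - 8) ≡ 1/14 mod 17. 14⁻¹ ≡ 11 (mod 17) since 14·11 = 154 ≡ 1, so λ ≡ 11.
  x = λ² - 8 - 5 = 121 - 13 ≡ 6; y = λ·(8 - 6) - 15 ≡ 7. → (6, 7)
4P: (6, 7) + (5, 16). λ = (16 - 7)/(5 - 6) ≡ 9/16 mod 17. 16⁻¹ ≡ 16 (mod 17), so λ ≡ 8.
  x = λ² - 6 - 5 = 64 - 11 ≡ 2; y = λ·(6 - 2) - 7 ≡ 8. → (2, 8)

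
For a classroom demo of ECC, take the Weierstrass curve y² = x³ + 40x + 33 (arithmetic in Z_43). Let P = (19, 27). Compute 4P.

(38, 3)

Repeated addition: build up to 4P.
2P: tangent at (19, 27): λ = (3·19² + 40)/(2·27) ≡ 5/11. 11⁻¹ ≡ 4 (mod 43) since 11·4 = 44 ≡ 1, so λ ≡ 5·4 ≡ 20.
  x = λ² - 19 - 19 = 400 - 38 ≡ 18; y = λ·(19 - 18) - 27 ≡ 36. → (18, 36)
3P: (18, 36) + (19, 27). λ = (27 - 36)/(19 - 18) ≡ 34/1 mod 43. 1⁻¹ ≡ 1 (mod 43), so λ ≡ 34.
  x = λ² - 18 - 19 = 1156 - 37 ≡ 1; y = λ·(18 - 1) - 36 ≡ 26. → (1, 26)
4P: (1, 26) + (19, 27). λ = (27 - 26)/(19 - 1) ≡ 1/18 mod 43. 18⁻¹ ≡ 12 (mod 43) since 18·12 = 216 ≡ 1, so λ ≡ 12.
  x = λ² - 1 - 19 = 144 - 20 ≡ 38; y = λ·(1 - 38) - 26 ≡ 3. → (38, 3)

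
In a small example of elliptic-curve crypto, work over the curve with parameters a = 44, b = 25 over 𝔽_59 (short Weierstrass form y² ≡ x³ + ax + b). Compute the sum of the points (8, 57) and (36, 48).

(51, 39)

(8, 57) + (36, 48). λ = (48 - 57)/(36 - 8) ≡ 50/28 mod 59. 28⁻¹ ≡ 19 (mod 59) since 28·19 = 532 ≡ 1, so λ ≡ 6.
  x = λ² - 8 - 36 = 36 - 44 ≡ 51; y = λ·(8 - 51) - 57 ≡ 39. → (51, 39)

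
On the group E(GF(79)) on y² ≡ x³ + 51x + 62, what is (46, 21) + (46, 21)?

tangent at (46, 21): λ = (3·46² + 51)/(2·21) ≡ 0/42. 42⁻¹ ≡ 32 (mod 79) since 42·32 = 1344 ≡ 1, so λ ≡ 0·32 ≡ 0.
  x = λ² - 46 - 46 = 0 - 92 ≡ 66; y = λ·(46 - 66) - 21 ≡ 58. → (66, 58)

(66, 58)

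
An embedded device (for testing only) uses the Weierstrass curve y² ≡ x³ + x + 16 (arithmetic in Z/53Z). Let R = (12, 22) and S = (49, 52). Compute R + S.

(51, 18)

(12, 22) + (49, 52). λ = (52 - 22)/(49 - 12) ≡ 30/37 mod 53. 37⁻¹ ≡ 43 (mod 53), so λ ≡ 18.
  x = λ² - 12 - 49 = 324 - 61 ≡ 51; y = λ·(12 - 51) - 22 ≡ 18. → (51, 18)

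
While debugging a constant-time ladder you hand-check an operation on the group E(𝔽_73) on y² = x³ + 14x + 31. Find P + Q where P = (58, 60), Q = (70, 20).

(58, 60) + (70, 20). λ = (20 - 60)/(70 - 58) ≡ 33/12 mod 73. 12⁻¹ ≡ 67 (mod 73), so λ ≡ 21.
  x = λ² - 58 - 70 = 441 - 128 ≡ 21; y = λ·(58 - 21) - 60 ≡ 60. → (21, 60)

(21, 60)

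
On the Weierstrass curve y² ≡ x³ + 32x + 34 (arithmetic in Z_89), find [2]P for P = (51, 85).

(8, 88)

tangent at (51, 85): λ = (3·51² + 32)/(2·85) ≡ 3/81. 81⁻¹ ≡ 11 (mod 89) since 81·11 = 891 ≡ 1, so λ ≡ 3·11 ≡ 33.
  x = λ² - 51 - 51 = 1089 - 102 ≡ 8; y = λ·(51 - 8) - 85 ≡ 88. → (8, 88)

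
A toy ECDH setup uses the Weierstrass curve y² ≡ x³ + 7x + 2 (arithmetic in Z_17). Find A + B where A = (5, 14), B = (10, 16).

(11, 4)

(5, 14) + (10, 16). λ = (16 - 14)/(10 - 5) ≡ 2/5 mod 17. 5⁻¹ ≡ 7 (mod 17), so λ ≡ 14.
  x = λ² - 5 - 10 = 196 - 15 ≡ 11; y = λ·(5 - 11) - 14 ≡ 4. → (11, 4)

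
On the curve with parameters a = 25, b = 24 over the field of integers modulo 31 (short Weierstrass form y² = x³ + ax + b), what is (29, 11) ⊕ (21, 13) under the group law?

(14, 24)

(29, 11) + (21, 13). λ = (13 - 11)/(21 - 29) ≡ 2/23 mod 31. 23⁻¹ ≡ 27 (mod 31) since 23·27 = 621 ≡ 1, so λ ≡ 23.
  x = λ² - 29 - 21 = 529 - 50 ≡ 14; y = λ·(29 - 14) - 11 ≡ 24. → (14, 24)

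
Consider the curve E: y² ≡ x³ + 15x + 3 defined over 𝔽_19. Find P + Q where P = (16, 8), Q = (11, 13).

(12, 7)

(16, 8) + (11, 13). λ = (13 - 8)/(11 - 16) ≡ 5/14 mod 19. 14⁻¹ ≡ 15 (mod 19) since 14·15 = 210 ≡ 1, so λ ≡ 18.
  x = λ² - 16 - 11 = 324 - 27 ≡ 12; y = λ·(16 - 12) - 8 ≡ 7. → (12, 7)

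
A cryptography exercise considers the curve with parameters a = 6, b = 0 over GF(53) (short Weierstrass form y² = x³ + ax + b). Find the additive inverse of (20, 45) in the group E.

-(20, 45) = (20, -45 mod 53) = (20, 8).

(20, 8)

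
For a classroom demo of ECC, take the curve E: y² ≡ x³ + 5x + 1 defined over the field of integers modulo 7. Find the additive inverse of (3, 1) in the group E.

(3, 6)

-(3, 1) = (3, -1 mod 7) = (3, 6).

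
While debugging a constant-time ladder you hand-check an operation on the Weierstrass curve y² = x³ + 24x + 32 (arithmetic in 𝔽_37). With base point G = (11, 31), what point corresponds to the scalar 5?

(14, 35)

Double-and-add on 5 = (101)₂. Start with G = (11, 31) for the leading 1-bit.
double: tangent at (11, 31): λ = (3·11² + 24)/(2·31) ≡ 17/25. 25⁻¹ ≡ 3 (mod 37), so λ ≡ 17·3 ≡ 14.
  x = λ² - 11 - 11 = 196 - 22 ≡ 26; y = λ·(11 - 26) - 31 ≡ 18. → (26, 18)
double: tangent at (26, 18): λ = (3·26² + 24)/(2·18) ≡ 17/36. 36⁻¹ ≡ 36 (mod 37), so λ ≡ 17·36 ≡ 20.
  x = λ² - 26 - 26 = 400 - 52 ≡ 15; y = λ·(26 - 15) - 18 ≡ 17. → (15, 17)
add G: (15, 17) + (11, 31). λ = (31 - 17)/(11 - 15) ≡ 14/33 mod 37. 33⁻¹ ≡ 9 (mod 37) since 33·9 = 297 ≡ 1, so λ ≡ 15.
  x = λ² - 15 - 11 = 225 - 26 ≡ 14; y = λ·(15 - 14) - 17 ≡ 35. → (14, 35)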